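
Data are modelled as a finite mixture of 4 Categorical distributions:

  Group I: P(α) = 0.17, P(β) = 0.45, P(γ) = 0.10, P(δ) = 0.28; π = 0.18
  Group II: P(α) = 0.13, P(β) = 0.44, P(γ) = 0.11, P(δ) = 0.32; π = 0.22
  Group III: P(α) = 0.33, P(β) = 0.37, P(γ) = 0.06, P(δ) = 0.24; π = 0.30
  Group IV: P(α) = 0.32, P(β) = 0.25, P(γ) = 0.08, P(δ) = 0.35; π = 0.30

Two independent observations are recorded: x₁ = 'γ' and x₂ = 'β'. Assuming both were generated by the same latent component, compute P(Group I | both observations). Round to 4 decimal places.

0.2579

The responsibility of component k is π_k f_k(x) divided by Σ_j π_j f_j(x).
Since both observations come from the same component, the likelihood for component k is f_k(x₁)·f_k(x₂).
  p_I = [0.1] × [0.45] = 0.045
  p_II = [0.11] × [0.44] = 0.0484
  p_III = [0.06] × [0.37] = 0.0222
  p_IV = [0.08] × [0.25] = 0.02
Weight by the priors:
  π_I·p_I = 0.18 × 0.045 = 0.0081
  π_II·p_II = 0.22 × 0.0484 = 0.010648
  π_III·p_III = 0.30 × 0.0222 = 0.00666
  π_IV·p_IV = 0.30 × 0.02 = 0.006
Denominator: 0.0081 + 0.010648 + 0.00666 + 0.006 = 0.031408
So the posterior for Group I is 0.0081 / 0.031408 ≈ 0.2579.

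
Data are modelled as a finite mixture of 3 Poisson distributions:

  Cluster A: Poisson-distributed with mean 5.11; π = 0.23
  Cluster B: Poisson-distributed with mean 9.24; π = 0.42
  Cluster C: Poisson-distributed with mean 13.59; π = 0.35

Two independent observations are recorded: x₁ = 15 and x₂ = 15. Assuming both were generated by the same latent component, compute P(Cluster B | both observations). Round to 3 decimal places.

0.063

Posterior ∝ prior × likelihood, so P(k | x) ∝ P(Z=k) f_k(x); normalise over all components.
Since both observations come from the same component, the likelihood for component k is f_k(x₁)·f_k(x₂).
  f_A = [e^(−5.11)·5.11^15/15! = 0.00019524] × [0.00019524] = 3.81187e-08
  f_B = [e^(−9.24)·9.24^15/15! = 0.0226829] × [0.0226829] = 0.000514515
  f_C = [e^(−13.59)·13.59^15/15! = 0.09544] × [0.09544] = 0.00910879
Prior × likelihood for each component:
  P(Z=A)·f_A = 0.23 × 3.81187e-08 = 8.7673e-09
  P(Z=B)·f_B = 0.42 × 0.000514515 = 0.000216096
  P(Z=C)·f_C = 0.35 × 0.00910879 = 0.00318807
Denominator: 8.7673e-09 + 0.000216096 + 0.00318807 = 0.00340418
Responsibility of Cluster B: 0.000216096 / 0.00340418 ≈ 0.063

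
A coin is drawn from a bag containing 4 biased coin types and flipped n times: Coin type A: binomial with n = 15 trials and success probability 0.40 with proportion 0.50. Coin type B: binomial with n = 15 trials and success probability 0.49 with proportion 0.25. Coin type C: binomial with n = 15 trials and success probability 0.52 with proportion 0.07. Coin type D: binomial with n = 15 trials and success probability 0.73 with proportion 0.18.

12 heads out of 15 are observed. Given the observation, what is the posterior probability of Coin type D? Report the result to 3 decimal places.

0.879

Posterior ∝ prior × likelihood, so P(k | x) ∝ P(Z=k) f_k(x); normalise over all components.
Binomial probabilities:
  p_A = 0.00164886
  p_B = 0.0115631
  p_C = 0.0196687
  p_D = 0.205105
Prior × likelihood for each component:
  P(Z=A)·p_A = 0.50 × 0.00164886 = 0.000824432
  P(Z=B)·p_B = 0.25 × 0.0115631 = 0.00289078
  P(Z=C)·p_C = 0.07 × 0.0196687 = 0.00137681
  P(Z=D)·p_D = 0.18 × 0.205105 = 0.036919
Denominator: 0.000824432 + 0.00289078 + 0.00137681 + 0.036919 = 0.042011
Responsibility of Coin type D: 0.036919 / 0.042011 ≈ 0.879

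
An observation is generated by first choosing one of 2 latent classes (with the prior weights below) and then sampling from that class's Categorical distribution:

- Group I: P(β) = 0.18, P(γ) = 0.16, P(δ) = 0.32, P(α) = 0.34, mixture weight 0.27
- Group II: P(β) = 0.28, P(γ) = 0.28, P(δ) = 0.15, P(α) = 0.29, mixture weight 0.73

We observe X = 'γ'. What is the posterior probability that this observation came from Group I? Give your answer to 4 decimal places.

Posterior ∝ prior × likelihood, so P(k | x) ∝ π_k f_k(x); normalise over all components.
Evaluate each component's likelihood at the observed value:
  L_I = P(γ | comp) = 0.16
  L_II = P(γ | comp) = 0.28
Weight by the priors:
  π_I·L_I = 0.27 × 0.16 = 0.0432
  π_II·L_II = 0.73 × 0.28 = 0.2044
Sum: 0.0432 + 0.2044 = 0.2476
P(Group I | the observation) ≈ 0.1745

0.1745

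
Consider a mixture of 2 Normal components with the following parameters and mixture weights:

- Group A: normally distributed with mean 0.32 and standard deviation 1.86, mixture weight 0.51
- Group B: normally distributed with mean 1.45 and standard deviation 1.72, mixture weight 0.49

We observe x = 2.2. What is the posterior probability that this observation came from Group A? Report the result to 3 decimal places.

Apply Bayes' rule: the posterior for each component is proportional to its prior times its likelihood at x.
Normal densities:
  p_A = 0.128693
  p_B = 0.210908
Weight by the priors:
  P(Z=A)·p_A = 0.51 × 0.128693 = 0.0656334
  P(Z=B)·p_B = 0.49 × 0.210908 = 0.103345
Normaliser: 0.0656334 + 0.103345 = 0.168979
P(Group A | 2.2) ≈ 0.388

0.388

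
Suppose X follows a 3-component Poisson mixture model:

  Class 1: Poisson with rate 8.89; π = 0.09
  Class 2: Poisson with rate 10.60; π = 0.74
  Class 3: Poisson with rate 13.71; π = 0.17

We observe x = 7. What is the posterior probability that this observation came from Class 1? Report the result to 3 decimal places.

0.156

Posterior ∝ prior × likelihood, so P(k | x) ∝ π_k f_k(x); normalise over all components.
Poisson probabilities:
  f_1 = e^(−8.89)·8.89^7/7! = 0.119951
  f_2 = e^(−10.60)·10.60^7/7! = 0.0743343
  f_3 = e^(−13.71)·13.71^7/7! = 0.0200749
Prior × likelihood for each component:
  π_1·f_1 = 0.09 × 0.119951 = 0.0107956
  π_2·f_2 = 0.74 × 0.0743343 = 0.0550074
  π_3·f_3 = 0.17 × 0.0200749 = 0.00341274
Marginal: 0.0107956 + 0.0550074 + 0.00341274 = 0.0692157
So the posterior for Class 1 is 0.0107956 / 0.0692157 ≈ 0.156.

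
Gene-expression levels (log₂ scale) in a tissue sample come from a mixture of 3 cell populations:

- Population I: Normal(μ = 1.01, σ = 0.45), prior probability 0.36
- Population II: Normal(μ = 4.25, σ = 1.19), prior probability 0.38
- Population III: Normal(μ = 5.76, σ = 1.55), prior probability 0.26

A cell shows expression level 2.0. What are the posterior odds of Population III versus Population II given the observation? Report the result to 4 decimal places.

0.1655

The posterior odds equal the prior odds times the likelihood ratio: (w_i/w_j)·(f_i(x)/f_j(x)).
Evaluate each component's likelihood at the observed value:
  p_I = (1/(0.45·√(2π)))·exp(−(2.0−1.01)²/(2·0.45²)) = 0.886538·exp(-2.42000) = 0.0788324
  p_II = (1/(1.19·√(2π)))·exp(−(2.0−4.25)²/(2·1.19²)) = 0.335246·exp(-1.78748) = 0.0561139
  p_III = (1/(1.55·√(2π)))·exp(−(2.0−5.76)²/(2·1.55²)) = 0.257382·exp(-2.94227) = 0.0135759
Posterior odds = (w_III·p_III) / (w_II·p_II) = (0.26·0.0135759) / (0.38·0.0561139) = 0.00352972 / 0.0213233 ≈ 0.1655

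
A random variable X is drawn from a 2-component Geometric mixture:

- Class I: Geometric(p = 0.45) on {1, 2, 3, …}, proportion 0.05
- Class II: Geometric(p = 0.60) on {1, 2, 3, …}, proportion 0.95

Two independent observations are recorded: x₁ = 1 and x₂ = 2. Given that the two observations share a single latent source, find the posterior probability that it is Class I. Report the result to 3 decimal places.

The responsibility of component k is P(Z=k) f_k(x) divided by Σ_j P(Z=j) f_j(x).
Since both observations come from the same component, the likelihood for component k is f_k(x₁)·f_k(x₂).
  f_I = [0.45·(1−0.45)^0 = 0.45·1 = 0.45] × [0.2475] = 0.111375
  f_II = [0.60·(1−0.60)^0 = 0.60·1 = 0.6] × [0.24] = 0.144
Unnormalised posteriors:
  P(Z=I)·f_I = 0.05 × 0.111375 = 0.00556875
  P(Z=II)·f_II = 0.95 × 0.144 = 0.1368
Denominator: 0.00556875 + 0.1368 = 0.142369
Responsibility of Class I: 0.00556875 / 0.142369 ≈ 0.039

0.039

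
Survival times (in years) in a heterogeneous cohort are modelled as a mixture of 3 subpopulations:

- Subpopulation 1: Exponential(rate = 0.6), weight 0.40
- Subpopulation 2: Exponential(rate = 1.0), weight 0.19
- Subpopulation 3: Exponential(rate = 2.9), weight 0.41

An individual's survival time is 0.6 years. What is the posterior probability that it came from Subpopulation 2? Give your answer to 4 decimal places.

P(component k | x) = P(Z=k)·f_k(x) / marginal(x), where marginal(x) = Σ_j P(Z=j)·f_j(x).
Exponential densities:
  f_1 = 0.6·e^(−0.6·0.6) = 0.6·e^(−0.3600) = 0.418606
  f_2 = 1.0·e^(−1.0·0.6) = 1.0·e^(−0.6000) = 0.548812
  f_3 = 2.9·e^(−2.9·0.6) = 2.9·e^(−1.7400) = 0.509009
Multiply by the mixture weights:
  P(Z=1)·f_1 = 0.40 × 0.418606 = 0.167442
  P(Z=2)·f_2 = 0.19 × 0.548812 = 0.104274
  P(Z=3)·f_3 = 0.41 × 0.509009 = 0.208694
Normaliser: 0.167442 + 0.104274 + 0.208694 = 0.48041
Responsibility of Subpopulation 2: 0.104274 / 0.48041 ≈ 0.2171

0.2171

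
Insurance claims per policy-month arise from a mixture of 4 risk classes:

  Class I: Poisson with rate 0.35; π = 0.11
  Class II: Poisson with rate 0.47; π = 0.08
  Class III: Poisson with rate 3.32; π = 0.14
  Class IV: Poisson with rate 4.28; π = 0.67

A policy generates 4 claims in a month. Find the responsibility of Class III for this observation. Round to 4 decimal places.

The responsibility of component k is π_k f_k(x) divided by Σ_j π_j f_j(x).
Poisson probabilities:
  f_I = 0.000440614
  f_II = 0.00127075
  f_III = 0.183014
  f_IV = 0.193546
Unnormalised posteriors:
  π_I·f_I = 0.11 × 0.000440614 = 4.84675e-05
  π_II·f_II = 0.08 × 0.00127075 = 0.00010166
  π_III·f_III = 0.14 × 0.183014 = 0.0256219
  π_IV·f_IV = 0.67 × 0.193546 = 0.129676
Denominator: 4.84675e-05 + 0.00010166 + 0.0256219 + 0.129676 = 0.155448
P(Class III | x) = 0.0256219 / 0.155448 ≈ 0.1648

0.1648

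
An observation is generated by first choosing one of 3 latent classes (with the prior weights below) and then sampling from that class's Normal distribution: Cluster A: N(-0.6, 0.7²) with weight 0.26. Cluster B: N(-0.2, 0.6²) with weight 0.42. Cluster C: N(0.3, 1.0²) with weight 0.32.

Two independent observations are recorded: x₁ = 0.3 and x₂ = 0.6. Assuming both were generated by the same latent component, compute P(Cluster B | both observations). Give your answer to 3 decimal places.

0.485

By Bayes' theorem, P(k | x) = π_k f_k(x) / Σ_j π_j f_j(x).
Since both observations come from the same component, the likelihood for component k is f_k(x₁)·f_k(x₂).
  f_A = [0.249376] × [0.131119] = 0.0326979
  f_B = [0.469853] × [0.27335] = 0.128434
  f_C = [0.398942] × [0.381388] = 0.152152
Unnormalised posteriors:
  π_A·f_A = 0.26 × 0.0326979 = 0.00850144
  π_B·f_B = 0.42 × 0.128434 = 0.0539425
  π_C·f_C = 0.32 × 0.152152 = 0.0486886
Normaliser: 0.00850144 + 0.0539425 + 0.0486886 = 0.111132
P(Cluster B | x) = 0.0539425 / 0.111132 ≈ 0.485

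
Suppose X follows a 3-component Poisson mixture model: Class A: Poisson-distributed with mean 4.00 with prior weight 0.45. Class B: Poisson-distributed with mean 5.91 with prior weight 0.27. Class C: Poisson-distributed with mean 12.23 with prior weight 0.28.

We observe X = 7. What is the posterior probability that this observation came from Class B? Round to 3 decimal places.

P(component k | x) = P(Z=k)·f_k(x) / marginal(x), where marginal(x) = Σ_j P(Z=j)·f_j(x).
Evaluate each component's likelihood at the observed value:
  p_A = e^(−4.00)·4.00^7/7! = 0.0595404
  p_B = e^(−5.91)·5.91^7/7! = 0.135519
  p_C = e^(−12.23)·12.23^7/7! = 0.03964
Unnormalised posteriors:
  P(Z=A)·p_A = 0.45 × 0.0595404 = 0.0267932
  P(Z=B)·p_B = 0.27 × 0.135519 = 0.0365902
  P(Z=C)·p_C = 0.28 × 0.03964 = 0.0110992
Normaliser: 0.0267932 + 0.0365902 + 0.0110992 = 0.0744826
So the posterior for Class B is 0.0365902 / 0.0744826 ≈ 0.491.

0.491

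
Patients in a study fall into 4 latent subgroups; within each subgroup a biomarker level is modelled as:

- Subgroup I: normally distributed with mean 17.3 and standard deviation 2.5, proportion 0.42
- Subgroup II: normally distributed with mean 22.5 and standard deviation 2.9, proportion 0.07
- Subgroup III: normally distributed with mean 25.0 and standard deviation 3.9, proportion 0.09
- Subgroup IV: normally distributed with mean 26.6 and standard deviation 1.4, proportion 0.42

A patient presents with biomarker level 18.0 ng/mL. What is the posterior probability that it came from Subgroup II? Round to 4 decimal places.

0.0418

By Bayes' theorem, P(k | x) = π_k f_k(x) / Σ_j π_j f_j(x).
Evaluate each component's likelihood at the observed value:
  L_I = (1/(2.5·√(2π)))·exp(−(18.0−17.3)²/(2·2.5²)) = 0.159577·exp(-0.03920) = 0.153443
  L_II = (1/(2.9·√(2π)))·exp(−(18.0−22.5)²/(2·2.9²)) = 0.137566·exp(-1.20392) = 0.0412719
  L_III = (1/(3.9·√(2π)))·exp(−(18.0−25.0)²/(2·3.9²)) = 0.102293·exp(-1.61078) = 0.0204311
  L_IV = (1/(1.4·√(2π)))·exp(−(18.0−26.6)²/(2·1.4²)) = 0.284959·exp(-18.86735) = 1.82304e-09
Prior × likelihood for each component:
  π_I·L_I = 0.42 × 0.153443 = 0.0644459
  π_II·L_II = 0.07 × 0.0412719 = 0.00288903
  π_III·L_III = 0.09 × 0.0204311 = 0.0018388
  π_IV·L_IV = 0.42 × 1.82304e-09 = 7.65679e-10
Evidence: 0.0644459 + 0.00288903 + 0.0018388 + 7.65679e-10 = 0.0691737
P(Subgroup II | the observation) ≈ 0.0418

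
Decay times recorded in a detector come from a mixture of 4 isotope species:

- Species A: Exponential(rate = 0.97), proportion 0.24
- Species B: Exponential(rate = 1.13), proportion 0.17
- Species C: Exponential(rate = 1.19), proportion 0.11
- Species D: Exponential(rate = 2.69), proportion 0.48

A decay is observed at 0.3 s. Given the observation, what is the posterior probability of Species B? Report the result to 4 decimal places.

0.1399

P(component k | x) = P(Z=k)·f_k(x) / marginal(x), where marginal(x) = Σ_j P(Z=j)·f_j(x).
Evaluate each component's likelihood at the observed value:
  f_A = 0.97·e^(−0.97·0.3) = 0.97·e^(−0.2910) = 0.72509
  f_B = 1.13·e^(−1.13·0.3) = 1.13·e^(−0.3390) = 0.805105
  f_C = 1.19·e^(−1.19·0.3) = 1.19·e^(−0.3570) = 0.832729
  f_D = 2.69·e^(−2.69·0.3) = 2.69·e^(−0.8070) = 1.20026
Prior × likelihood for each component:
  P(Z=A)·f_A = 0.24 × 0.72509 = 0.174022
  P(Z=B)·f_B = 0.17 × 0.805105 = 0.136868
  P(Z=C)·f_C = 0.11 × 0.832729 = 0.0916002
  P(Z=D)·f_D = 0.48 × 1.20026 = 0.576127
Sum: 0.174022 + 0.136868 + 0.0916002 + 0.576127 = 0.978616
So the posterior for Species B is 0.136868 / 0.978616 ≈ 0.1399.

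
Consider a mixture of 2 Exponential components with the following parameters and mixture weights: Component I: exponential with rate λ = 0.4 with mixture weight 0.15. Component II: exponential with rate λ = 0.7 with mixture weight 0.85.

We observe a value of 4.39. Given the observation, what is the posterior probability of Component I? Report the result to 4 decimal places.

0.2734

The responsibility of component k is π_k f_k(x) divided by Σ_j π_j f_j(x).
Exponential densities:
  f_I = 0.4·e^(−0.4·4.39) = 0.4·e^(−1.7560) = 0.0690938
  f_II = 0.7·e^(−0.7·4.39) = 0.7·e^(−3.0730) = 0.0323975
Weight by the priors:
  π_I·f_I = 0.15 × 0.0690938 = 0.0103641
  π_II·f_II = 0.85 × 0.0323975 = 0.0275378
Evidence: 0.0103641 + 0.0275378 = 0.0379019
P(Component I | data) = 0.0103641 / 0.0379019 ≈ 0.2734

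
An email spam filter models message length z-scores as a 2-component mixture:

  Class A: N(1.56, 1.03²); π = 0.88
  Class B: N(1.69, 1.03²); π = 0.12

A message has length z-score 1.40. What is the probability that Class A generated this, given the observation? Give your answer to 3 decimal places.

Posterior ∝ prior × likelihood, so P(k | x) ∝ π_k f_k(x); normalise over all components.
Normal densities:
  p_A = (1/(1.03·√(2π)))·exp(−(1.40−1.56)²/(2·1.03²)) = 0.387323·exp(-0.01207) = 0.382678
  p_B = (1/(1.03·√(2π)))·exp(−(1.40−1.69)²/(2·1.03²)) = 0.387323·exp(-0.03964) = 0.372271
Prior × likelihood for each component:
  π_A·p_A = 0.88 × 0.382678 = 0.336756
  π_B·p_B = 0.12 × 0.372271 = 0.0446725
Normaliser: 0.336756 + 0.0446725 = 0.381429
So the posterior for Class A is 0.336756 / 0.381429 ≈ 0.883.

0.883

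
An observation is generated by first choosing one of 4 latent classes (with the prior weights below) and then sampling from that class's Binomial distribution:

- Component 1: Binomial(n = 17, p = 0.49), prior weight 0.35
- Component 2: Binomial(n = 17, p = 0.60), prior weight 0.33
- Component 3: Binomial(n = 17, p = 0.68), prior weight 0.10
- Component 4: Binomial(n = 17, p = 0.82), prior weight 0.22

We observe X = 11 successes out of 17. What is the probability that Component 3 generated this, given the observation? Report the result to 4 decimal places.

Posterior ∝ prior × likelihood, so P(k | x) ∝ P(Z=k) f_k(x); normalise over all components.
Evaluate each component's likelihood at the observed value:
  L_1 = 0.0851448
  L_2 = 0.183909
  L_3 = 0.19102
  L_4 = 0.0474425
Multiply by the mixture weights:
  P(Z=1)·L_1 = 0.35 × 0.0851448 = 0.0298007
  P(Z=2)·L_2 = 0.33 × 0.183909 = 0.0606901
  P(Z=3)·L_3 = 0.10 × 0.19102 = 0.019102
  P(Z=4)·L_4 = 0.22 × 0.0474425 = 0.0104374
Normaliser: 0.0298007 + 0.0606901 + 0.019102 + 0.0104374 = 0.12003
So the posterior for Component 3 is 0.019102 / 0.12003 ≈ 0.1591.

0.1591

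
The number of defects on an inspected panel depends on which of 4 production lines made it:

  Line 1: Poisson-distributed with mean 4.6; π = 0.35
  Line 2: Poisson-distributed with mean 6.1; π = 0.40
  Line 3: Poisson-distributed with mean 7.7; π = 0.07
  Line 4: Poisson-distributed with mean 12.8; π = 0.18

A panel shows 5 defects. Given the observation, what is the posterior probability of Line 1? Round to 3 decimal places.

P(component k | x) = π_k·f_k(x) / marginal(x), where marginal(x) = Σ_j π_j·f_j(x).
Poisson probabilities:
  f_1 = 0.172526
  f_2 = 0.15786
  f_3 = 0.102142
  f_4 = 0.00790495
Unnormalised posteriors:
  π_1·f_1 = 0.35 × 0.172526 = 0.0603839
  π_2·f_2 = 0.40 × 0.15786 = 0.0631439
  π_3·f_3 = 0.07 × 0.102142 = 0.00714995
  π_4·f_4 = 0.18 × 0.00790495 = 0.00142289
Denominator: 0.0603839 + 0.0631439 + 0.00714995 + 0.00142289 = 0.132101
P(Line 1 | the observation) ≈ 0.457

0.457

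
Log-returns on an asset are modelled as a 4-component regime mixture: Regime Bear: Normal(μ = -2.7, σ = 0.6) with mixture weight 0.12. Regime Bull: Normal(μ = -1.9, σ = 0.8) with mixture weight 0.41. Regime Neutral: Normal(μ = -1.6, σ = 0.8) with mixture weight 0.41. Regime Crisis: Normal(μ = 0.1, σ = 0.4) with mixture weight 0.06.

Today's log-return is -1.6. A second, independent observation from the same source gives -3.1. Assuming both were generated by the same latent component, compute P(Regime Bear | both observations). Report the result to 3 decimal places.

0.140

Posterior ∝ prior × likelihood, so P(k | x) ∝ w_k f_k(x); normalise over all components.
Since both observations come from the same component, the likelihood for component k is f_k(x₁)·f_k(x₂).
  f_Bear = [0.123852] × [0.532413] = 0.0659404
  f_Bull = [0.464819] × [0.161897] = 0.0752528
  f_Neutral = [0.498678] × [0.0859828] = 0.0428777
  f_Crisis = [0.000119297] × [1.26307e-14] = 1.5068e-18
Unnormalised posteriors:
  w_Bear·f_Bear = 0.12 × 0.0659404 = 0.00791285
  w_Bull·f_Bull = 0.41 × 0.0752528 = 0.0308536
  w_Neutral·f_Neutral = 0.41 × 0.0428777 = 0.0175799
  w_Crisis·f_Crisis = 0.06 × 1.5068e-18 = 9.04078e-20
Sum: 0.00791285 + 0.0308536 + 0.0175799 + 9.04078e-20 = 0.0563464
So the posterior for Regime Bear is 0.00791285 / 0.0563464 ≈ 0.140.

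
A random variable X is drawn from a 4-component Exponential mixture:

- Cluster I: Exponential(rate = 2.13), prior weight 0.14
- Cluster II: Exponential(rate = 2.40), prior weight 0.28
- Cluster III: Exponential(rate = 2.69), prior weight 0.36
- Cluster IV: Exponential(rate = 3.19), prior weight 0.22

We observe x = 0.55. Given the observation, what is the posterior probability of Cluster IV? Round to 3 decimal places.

The responsibility of component k is w_k f_k(x) divided by Σ_j w_j f_j(x).
Component likelihoods at x = 0.55:
  f_I = 0.660091
  f_II = 0.641125
  f_III = 0.612652
  f_IV = 0.55185
Weight by the priors:
  w_I·f_I = 0.14 × 0.660091 = 0.0924127
  w_II·f_II = 0.28 × 0.641125 = 0.179515
  w_III·f_III = 0.36 × 0.612652 = 0.220555
  w_IV·f_IV = 0.22 × 0.55185 = 0.121407
Normaliser: 0.0924127 + 0.179515 + 0.220555 + 0.121407 = 0.613889
P(Cluster IV | 0.55) = 0.121407 / 0.613889 ≈ 0.198

0.198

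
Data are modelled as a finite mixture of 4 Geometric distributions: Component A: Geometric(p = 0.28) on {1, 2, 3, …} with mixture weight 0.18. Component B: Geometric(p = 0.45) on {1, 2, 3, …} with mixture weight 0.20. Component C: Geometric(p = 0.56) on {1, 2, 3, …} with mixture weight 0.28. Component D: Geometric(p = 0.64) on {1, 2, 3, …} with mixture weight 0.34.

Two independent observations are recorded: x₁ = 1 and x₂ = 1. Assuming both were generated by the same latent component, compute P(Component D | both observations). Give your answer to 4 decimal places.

P(component k | x) = π_k·f_k(x) / marginal(x), where marginal(x) = Σ_j π_j·f_j(x).
Since both observations come from the same component, the likelihood for component k is f_k(x₁)·f_k(x₂).
  L_A = [0.28] × [0.28] = 0.0784
  L_B = [0.45] × [0.45] = 0.2025
  L_C = [0.56] × [0.56] = 0.3136
  L_D = [0.64] × [0.64] = 0.4096
Prior × likelihood for each component:
  π_A·L_A = 0.18 × 0.0784 = 0.014112
  π_B·L_B = 0.20 × 0.2025 = 0.0405
  π_C·L_C = 0.28 × 0.3136 = 0.087808
  π_D·L_D = 0.34 × 0.4096 = 0.139264
Evidence: 0.014112 + 0.0405 + 0.087808 + 0.139264 = 0.281684
P(Component D | data) ≈ 0.4944

0.4944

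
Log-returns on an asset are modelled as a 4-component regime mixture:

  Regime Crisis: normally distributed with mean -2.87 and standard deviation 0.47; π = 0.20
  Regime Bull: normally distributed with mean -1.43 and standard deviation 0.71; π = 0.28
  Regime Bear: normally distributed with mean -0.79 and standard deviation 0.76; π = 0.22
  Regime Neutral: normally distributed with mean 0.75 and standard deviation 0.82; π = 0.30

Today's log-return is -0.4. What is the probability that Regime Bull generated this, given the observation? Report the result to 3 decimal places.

The responsibility of component k is π_k f_k(x) divided by Σ_j π_j f_j(x).
Evaluate each component's likelihood at the observed value:
  f_Crisis = 8.54196e-07
  f_Bull = 0.196181
  f_Bear = 0.460166
  f_Neutral = 0.181971
Prior × likelihood for each component:
  π_Crisis·f_Crisis = 0.20 × 8.54196e-07 = 1.70839e-07
  π_Bull·f_Bull = 0.28 × 0.196181 = 0.0549306
  π_Bear·f_Bear = 0.22 × 0.460166 = 0.101237
  π_Neutral·f_Neutral = 0.30 × 0.181971 = 0.0545914
Denominator: 1.70839e-07 + 0.0549306 + 0.101237 + 0.0545914 = 0.210759
P(Regime Bull | the observation) = 0.0549306 / 0.210759 ≈ 0.261

0.261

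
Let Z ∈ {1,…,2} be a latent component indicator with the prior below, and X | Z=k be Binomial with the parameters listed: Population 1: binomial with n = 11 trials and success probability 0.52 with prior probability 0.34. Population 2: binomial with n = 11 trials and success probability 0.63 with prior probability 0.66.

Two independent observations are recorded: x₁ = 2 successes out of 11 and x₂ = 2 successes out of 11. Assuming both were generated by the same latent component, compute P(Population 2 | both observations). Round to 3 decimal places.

0.037

Apply Bayes' rule: the posterior for each component is proportional to its prior times its likelihood at x.
Since both observations come from the same component, the likelihood for component k is f_k(x₁)·f_k(x₂).
  L_1 = [C(11,2)·0.52^2·0.48^9 = 55·0.2704·0.00135261 = 0.0201159] × [0.0201159] = 0.000404651
  L_2 = [C(11,2)·0.63^2·0.37^9 = 55·0.3969·0.000129962 = 0.002837] × [0.002837] = 8.04857e-06
Unnormalised posteriors:
  π_1·L_1 = 0.34 × 0.000404651 = 0.000137581
  π_2·L_2 = 0.66 × 8.04857e-06 = 5.31205e-06
Sum: 0.000137581 + 5.31205e-06 = 0.000142894
P(Population 2 | x₁,x₂) ≈ 0.037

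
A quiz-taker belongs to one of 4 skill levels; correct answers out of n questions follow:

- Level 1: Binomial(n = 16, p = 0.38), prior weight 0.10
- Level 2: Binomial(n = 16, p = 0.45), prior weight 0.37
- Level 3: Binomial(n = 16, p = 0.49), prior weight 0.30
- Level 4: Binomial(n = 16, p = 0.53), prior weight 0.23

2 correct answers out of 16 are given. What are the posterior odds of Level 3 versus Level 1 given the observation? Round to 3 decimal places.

Since P(k|x) ∝ π_k f_k(x), the posterior odds are π_i f_i(x) / (π_j f_j(x)).
Component likelihoods at x = 2 correct answers out of 16:
  L_1 = C(16,2)·0.38^2·0.62^14 = 120·0.1444·0.00124018 = 0.0214898
  L_2 = C(16,2)·0.45^2·0.55^14 = 120·0.2025·0.000231781 = 0.00563228
  L_3 = C(16,2)·0.49^2·0.51^14 = 120·0.2401·8.05346e-05 = 0.00232036
  L_4 = C(16,2)·0.53^2·0.47^14 = 120·0.2809·2.56667e-05 = 0.000865173
Posterior odds = (π_3·L_3) / (π_1·L_1) = (0.30·0.00232036) / (0.10·0.0214898) = 0.000696109 / 0.00214898 ≈ 0.324

0.324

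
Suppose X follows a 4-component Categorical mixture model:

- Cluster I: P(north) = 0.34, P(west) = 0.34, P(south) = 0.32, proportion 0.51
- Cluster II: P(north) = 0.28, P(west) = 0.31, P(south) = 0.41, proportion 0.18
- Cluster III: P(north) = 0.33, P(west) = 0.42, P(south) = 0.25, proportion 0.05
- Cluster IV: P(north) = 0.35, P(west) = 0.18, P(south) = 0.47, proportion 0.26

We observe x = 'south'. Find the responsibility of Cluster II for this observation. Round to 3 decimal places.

Apply Bayes' rule: the posterior for each component is proportional to its prior times its likelihood at x.
Categorical probabilities:
  p_I = P(south | comp) = 0.32
  p_II = P(south | comp) = 0.41
  p_III = P(south | comp) = 0.25
  p_IV = P(south | comp) = 0.47
Multiply by the mixture weights:
  π_I·p_I = 0.51 × 0.32 = 0.1632
  π_II·p_II = 0.18 × 0.41 = 0.0738
  π_III·p_III = 0.05 × 0.25 = 0.0125
  π_IV·p_IV = 0.26 × 0.47 = 0.1222
Normaliser: 0.1632 + 0.0738 + 0.0125 + 0.1222 = 0.3717
So the posterior for Cluster II is 0.0738 / 0.3717 ≈ 0.199.

0.199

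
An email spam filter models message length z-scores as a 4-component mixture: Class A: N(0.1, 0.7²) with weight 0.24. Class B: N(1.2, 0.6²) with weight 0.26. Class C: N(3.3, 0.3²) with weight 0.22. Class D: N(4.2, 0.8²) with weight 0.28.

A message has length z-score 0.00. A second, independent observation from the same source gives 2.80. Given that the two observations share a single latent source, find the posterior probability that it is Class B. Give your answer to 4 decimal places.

By Bayes' theorem, P(k | x) = P(Z=k) f_k(x) / Σ_j P(Z=j) f_j(x).
Since both observations come from the same component, the likelihood for component k is f_k(x₁)·f_k(x₂).
  L_A = [0.564132] × [0.000335114] = 0.000189049
  L_B = [0.0899849] × [0.0189933] = 0.00170911
  L_C = [7.06273e-27] × [0.33159] = 2.34193e-27
  L_D = [5.16059e-07] × [0.107847] = 5.56552e-08
Prior × likelihood for each component:
  P(Z=A)·L_A = 0.24 × 0.000189049 = 4.53716e-05
  P(Z=B)·L_B = 0.26 × 0.00170911 = 0.000444369
  P(Z=C)·L_C = 0.22 × 2.34193e-27 = 5.15226e-28
  P(Z=D)·L_D = 0.28 × 5.56552e-08 = 1.55835e-08
Denominator: 4.53716e-05 + 0.000444369 + 5.15226e-28 + 1.55835e-08 = 0.000489756
P(Class B | data) = 0.000444369 / 0.000489756 ≈ 0.9073

0.9073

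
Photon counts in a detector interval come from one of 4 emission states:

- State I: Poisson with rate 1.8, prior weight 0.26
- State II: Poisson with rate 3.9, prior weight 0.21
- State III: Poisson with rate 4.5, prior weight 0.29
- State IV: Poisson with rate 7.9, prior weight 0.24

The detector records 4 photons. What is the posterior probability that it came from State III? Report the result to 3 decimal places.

The responsibility of component k is π_k f_k(x) divided by Σ_j π_j f_j(x).
Component likelihoods at x = 4 photons:
  L_I = 0.0723017
  L_II = 0.195119
  L_III = 0.189808
  L_IV = 0.0601687
Unnormalised posteriors:
  π_I·L_I = 0.26 × 0.0723017 = 0.0187985
  π_II·L_II = 0.21 × 0.195119 = 0.0409749
  π_III·L_III = 0.29 × 0.189808 = 0.0550442
  π_IV·L_IV = 0.24 × 0.0601687 = 0.0144405
Evidence: 0.0187985 + 0.0409749 + 0.0550442 + 0.0144405 = 0.129258
P(State III | x) ≈ 0.426

0.426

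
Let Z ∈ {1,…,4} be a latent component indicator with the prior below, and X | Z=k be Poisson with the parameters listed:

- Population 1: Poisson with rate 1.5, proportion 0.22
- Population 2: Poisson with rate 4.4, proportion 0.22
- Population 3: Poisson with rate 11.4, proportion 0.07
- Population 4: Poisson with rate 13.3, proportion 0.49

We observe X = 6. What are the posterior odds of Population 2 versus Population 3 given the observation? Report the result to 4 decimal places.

11.3939

The posterior odds equal the prior odds times the likelihood ratio: (w_i/w_j)·(f_i(x)/f_j(x)).
Poisson probabilities:
  f_1 = e^(−1.5)·1.5^6/6! = 0.00352999
  f_2 = e^(−4.4)·4.4^6/6! = 0.123734
  f_3 = e^(−11.4)·11.4^6/6! = 0.0341303
  f_4 = e^(−13.3)·13.3^6/6! = 0.0128724
Posterior odds = (w_2·f_2) / (w_3·f_3) = (0.22·0.123734) / (0.07·0.0341303) = 0.0272214 / 0.00238912 ≈ 11.3939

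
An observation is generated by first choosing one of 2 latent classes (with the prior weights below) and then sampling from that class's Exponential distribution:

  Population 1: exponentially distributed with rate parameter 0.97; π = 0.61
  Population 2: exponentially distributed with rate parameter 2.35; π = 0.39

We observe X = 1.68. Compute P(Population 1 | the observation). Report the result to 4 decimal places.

0.8677

P(component k | x) = π_k·f_k(x) / marginal(x), where marginal(x) = Σ_j π_j·f_j(x).
Evaluate each component's likelihood at the observed value:
  p_1 = 0.97·e^(−0.97·1.68) = 0.97·e^(−1.6296) = 0.190128
  p_2 = 2.35·e^(−2.35·1.68) = 2.35·e^(−3.9480) = 0.0453391
Unnormalised posteriors:
  π_1·p_1 = 0.61 × 0.190128 = 0.115978
  π_2·p_2 = 0.39 × 0.0453391 = 0.0176823
Evidence: 0.115978 + 0.0176823 = 0.13366
P(Population 1 | data) ≈ 0.8677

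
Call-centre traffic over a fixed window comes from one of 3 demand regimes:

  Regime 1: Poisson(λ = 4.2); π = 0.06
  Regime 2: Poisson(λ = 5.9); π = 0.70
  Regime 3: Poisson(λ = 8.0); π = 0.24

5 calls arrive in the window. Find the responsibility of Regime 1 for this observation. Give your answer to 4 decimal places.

0.0671

Posterior ∝ prior × likelihood, so P(k | x) ∝ π_k f_k(x); normalise over all components.
Poisson probabilities:
  p_1 = e^(−4.2)·4.2^5/5! = 0.163316
  p_2 = e^(−5.9)·5.9^5/5! = 0.163208
  p_3 = e^(−8.0)·8.0^5/5! = 0.0916037
Unnormalised posteriors:
  π_1·p_1 = 0.06 × 0.163316 = 0.00979895
  π_2·p_2 = 0.70 × 0.163208 = 0.114246
  π_3·p_3 = 0.24 × 0.0916037 = 0.0219849
Normaliser: 0.00979895 + 0.114246 + 0.0219849 = 0.146029
Responsibility of Regime 1: 0.00979895 / 0.146029 ≈ 0.0671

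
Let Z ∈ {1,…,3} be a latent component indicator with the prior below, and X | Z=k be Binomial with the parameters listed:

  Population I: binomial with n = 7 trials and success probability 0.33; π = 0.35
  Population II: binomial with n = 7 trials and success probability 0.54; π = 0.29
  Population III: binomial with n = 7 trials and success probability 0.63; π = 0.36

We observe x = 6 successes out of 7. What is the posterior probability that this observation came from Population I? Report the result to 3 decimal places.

By Bayes' theorem, P(k | x) = w_k f_k(x) / Σ_j w_j f_j(x).
Evaluate each component's likelihood at the observed value:
  L_I = 0.00605698
  L_II = 0.0798396
  L_III = 0.161936
Weight by the priors:
  w_I·L_I = 0.35 × 0.00605698 = 0.00211994
  w_II·L_II = 0.29 × 0.0798396 = 0.0231535
  w_III·L_III = 0.36 × 0.161936 = 0.0582969
Marginal: 0.00211994 + 0.0231535 + 0.0582969 = 0.0835703
P(Population I | data) ≈ 0.025

0.025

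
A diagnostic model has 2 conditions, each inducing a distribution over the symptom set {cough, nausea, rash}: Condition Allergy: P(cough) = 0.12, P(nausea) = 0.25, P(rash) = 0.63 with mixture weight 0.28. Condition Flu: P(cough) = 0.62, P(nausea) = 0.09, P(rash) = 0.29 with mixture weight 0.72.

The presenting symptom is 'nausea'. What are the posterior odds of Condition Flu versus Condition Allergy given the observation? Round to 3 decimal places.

0.926

Posterior odds = (P(Z=i) f_i(x)) / (P(Z=j) f_j(x)); the normalising sum cancels.
Evaluate each component's likelihood at the observed value:
  f_Allergy = P(nausea | comp) = 0.25
  f_Flu = P(nausea | comp) = 0.09
Posterior odds = (P(Z=Flu)·f_Flu) / (P(Z=Allergy)·f_Allergy) = (0.72·0.09) / (0.28·0.25) = 0.0648 / 0.07 ≈ 0.926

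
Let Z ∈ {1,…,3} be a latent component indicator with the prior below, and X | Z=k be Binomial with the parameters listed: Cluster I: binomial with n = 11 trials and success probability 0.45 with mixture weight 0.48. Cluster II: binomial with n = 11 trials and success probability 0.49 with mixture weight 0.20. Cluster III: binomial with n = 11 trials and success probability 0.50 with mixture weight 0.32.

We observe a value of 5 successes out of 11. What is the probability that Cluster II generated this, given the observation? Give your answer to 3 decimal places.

0.198

Posterior ∝ prior × likelihood, so P(k | x) ∝ π_k f_k(x); normalise over all components.
Binomial probabilities:
  f_I = C(11,5)·0.45^5·0.55^6 = 462·0.0184528·0.0276806 = 0.235983
  f_II = C(11,5)·0.49^5·0.51^6 = 462·0.0282475·0.0175963 = 0.229638
  f_III = C(11,5)·0.50^5·0.50^6 = 462·0.03125·0.015625 = 0.225586
Weight by the priors:
  π_I·f_I = 0.48 × 0.235983 = 0.113272
  π_II·f_II = 0.20 × 0.229638 = 0.0459276
  π_III·f_III = 0.32 × 0.225586 = 0.0721875
Evidence: 0.113272 + 0.0459276 + 0.0721875 = 0.231387
Responsibility of Cluster II: 0.0459276 / 0.231387 ≈ 0.198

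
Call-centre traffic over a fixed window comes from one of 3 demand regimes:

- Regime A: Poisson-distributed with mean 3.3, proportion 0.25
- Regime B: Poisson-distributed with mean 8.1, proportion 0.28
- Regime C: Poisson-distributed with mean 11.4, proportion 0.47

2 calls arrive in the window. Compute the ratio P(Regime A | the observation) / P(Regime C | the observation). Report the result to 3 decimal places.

Since P(k|x) ∝ P(Z=k) f_k(x), the posterior odds are P(Z=i) f_i(x) / (P(Z=j) f_j(x)).
Component likelihoods at x = 2 calls:
  f_A = e^(−3.3)·3.3^2/2! = 0.200829
  f_B = e^(−8.1)·8.1^2/2! = 0.0099576
  f_C = e^(−11.4)·11.4^2/2! = 0.000727483
Odds = (0.25/0.47) × (0.200829/0.000727483) = 0.531915 × 276.06 ≈ 146.840

146.840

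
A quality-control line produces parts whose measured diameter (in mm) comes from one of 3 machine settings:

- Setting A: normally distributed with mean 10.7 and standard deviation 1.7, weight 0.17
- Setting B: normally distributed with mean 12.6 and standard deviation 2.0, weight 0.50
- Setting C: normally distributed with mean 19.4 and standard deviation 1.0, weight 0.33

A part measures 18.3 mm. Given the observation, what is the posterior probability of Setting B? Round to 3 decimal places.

0.023

Posterior ∝ prior × likelihood, so P(k | x) ∝ P(Z=k) f_k(x); normalise over all components.
Normal densities:
  f_A = (1/(1.7·√(2π)))·exp(−(18.3−10.7)²/(2·1.7²)) = 0.234672·exp(-9.99308) = 1.07281e-05
  f_B = (1/(2.0·√(2π)))·exp(−(18.3−12.6)²/(2·2.0²)) = 0.199471·exp(-4.06125) = 0.00343638
  f_C = (1/(1.0·√(2π)))·exp(−(18.3−19.4)²/(2·1.0²)) = 0.398942·exp(-0.60500) = 0.217852
Multiply by the mixture weights:
  P(Z=A)·f_A = 0.17 × 1.07281e-05 = 1.82377e-06
  P(Z=B)·f_B = 0.50 × 0.00343638 = 0.00171819
  P(Z=C)·f_C = 0.33 × 0.217852 = 0.0718912
Evidence: 1.82377e-06 + 0.00171819 + 0.0718912 = 0.0736112
P(Setting B | the observation) = 0.00171819 / 0.0736112 ≈ 0.023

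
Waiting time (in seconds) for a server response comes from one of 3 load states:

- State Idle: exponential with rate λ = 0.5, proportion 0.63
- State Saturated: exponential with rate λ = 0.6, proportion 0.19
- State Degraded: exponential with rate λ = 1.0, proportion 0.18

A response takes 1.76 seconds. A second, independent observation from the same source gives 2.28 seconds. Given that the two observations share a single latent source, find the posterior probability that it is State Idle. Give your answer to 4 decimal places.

Apply Bayes' rule: the posterior for each component is proportional to its prior times its likelihood at x.
Since both observations come from the same component, the likelihood for component k is f_k(x₁)·f_k(x₂).
  L_Idle = [0.5·e^(−0.5·1.76) = 0.5·e^(−0.8800) = 0.207391] × [0.15991] = 0.0331639
  L_Saturated = [0.6·e^(−0.6·1.76) = 0.6·e^(−1.0560) = 0.208707] × [0.152769] = 0.031884
  L_Degraded = [1.0·e^(−1.0·1.76) = 1.0·e^(−1.7600) = 0.172045] × [0.102284] = 0.0175975
Multiply by the mixture weights:
  w_Idle·L_Idle = 0.63 × 0.0331639 = 0.0208932
  w_Saturated·L_Saturated = 0.19 × 0.031884 = 0.00605796
  w_Degraded·L_Degraded = 0.18 × 0.0175975 = 0.00316755
Sum: 0.0208932 + 0.00605796 + 0.00316755 = 0.0301187
So the posterior for State Idle is 0.0208932 / 0.0301187 ≈ 0.6937.

0.6937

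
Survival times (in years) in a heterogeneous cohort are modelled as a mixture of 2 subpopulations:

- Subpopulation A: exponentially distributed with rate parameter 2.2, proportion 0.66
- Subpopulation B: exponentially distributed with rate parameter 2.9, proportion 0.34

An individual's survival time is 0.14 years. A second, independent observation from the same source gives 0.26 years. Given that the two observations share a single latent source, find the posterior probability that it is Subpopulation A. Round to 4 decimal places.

P(component k | x) = π_k·f_k(x) / marginal(x), where marginal(x) = Σ_j π_j·f_j(x).
Since both observations come from the same component, the likelihood for component k is f_k(x₁)·f_k(x₂).
  f_A = [2.2·e^(−2.2·0.14) = 2.2·e^(−0.3080) = 1.61681] × [1.24167] = 2.00755
  f_B = [2.9·e^(−2.9·0.14) = 2.9·e^(−0.4060) = 1.9323] × [1.36439] = 2.63642
Prior × likelihood for each component:
  π_A·f_A = 0.66 × 2.00755 = 1.32498
  π_B·f_B = 0.34 × 2.63642 = 0.896382
Normaliser: 1.32498 + 0.896382 = 2.22136
So the posterior for Subpopulation A is 1.32498 / 2.22136 ≈ 0.5965.

0.5965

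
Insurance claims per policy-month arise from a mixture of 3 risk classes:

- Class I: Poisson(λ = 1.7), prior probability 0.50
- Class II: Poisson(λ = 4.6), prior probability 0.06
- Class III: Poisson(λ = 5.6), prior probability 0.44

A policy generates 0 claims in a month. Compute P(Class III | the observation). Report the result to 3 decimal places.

0.017

Posterior ∝ prior × likelihood, so P(k | x) ∝ P(Z=k) f_k(x); normalise over all components.
Component likelihoods at x = 0 claims:
  L_I = 0.182684
  L_II = 0.0100518
  L_III = 0.00369786
Weight by the priors:
  P(Z=I)·L_I = 0.50 × 0.182684 = 0.0913418
  P(Z=II)·L_II = 0.06 × 0.0100518 = 0.00060311
  P(Z=III)·L_III = 0.44 × 0.00369786 = 0.00162706
Evidence: 0.0913418 + 0.00060311 + 0.00162706 = 0.0935719
P(Class III | 0 claims) = 0.00162706 / 0.0935719 ≈ 0.017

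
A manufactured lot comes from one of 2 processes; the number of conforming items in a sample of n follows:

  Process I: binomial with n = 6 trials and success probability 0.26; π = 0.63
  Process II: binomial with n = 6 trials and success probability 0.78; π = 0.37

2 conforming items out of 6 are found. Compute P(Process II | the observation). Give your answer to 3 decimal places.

By Bayes' theorem, P(k | x) = P(Z=k) f_k(x) / Σ_j P(Z=j) f_j(x).
Evaluate each component's likelihood at the observed value:
  L_I = C(6,2)·0.26^2·0.74^4 = 15·0.0676·0.299866 = 0.304064
  L_II = C(6,2)·0.78^2·0.22^4 = 15·0.6084·0.00234256 = 0.0213782
Weight by the priors:
  P(Z=I)·L_I = 0.63 × 0.304064 = 0.19156
  P(Z=II)·L_II = 0.37 × 0.0213782 = 0.00790993
Marginal: 0.19156 + 0.00790993 = 0.19947
P(Process II | x) ≈ 0.040

0.040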